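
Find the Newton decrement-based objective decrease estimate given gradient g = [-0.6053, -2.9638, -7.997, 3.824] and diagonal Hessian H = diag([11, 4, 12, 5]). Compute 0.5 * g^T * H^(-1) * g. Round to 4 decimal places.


Step 1: H is diagonal, so H^(-1) * g = [-0.055, -0.741, -0.6664, 0.7648].
Step 2: g^T H^(-1) g = sum_i g_i^2 / H_ii
  = (-0.6053)^2/11 + (-2.9638)^2/4 + (-7.997)^2/12 + (3.824)^2/5
  = 0.0333 + 2.196 + 5.3293 + 2.9246 = 10.4833
Step 3: Objective decrease = 0.5 * g^T H^(-1) g = 5.2416


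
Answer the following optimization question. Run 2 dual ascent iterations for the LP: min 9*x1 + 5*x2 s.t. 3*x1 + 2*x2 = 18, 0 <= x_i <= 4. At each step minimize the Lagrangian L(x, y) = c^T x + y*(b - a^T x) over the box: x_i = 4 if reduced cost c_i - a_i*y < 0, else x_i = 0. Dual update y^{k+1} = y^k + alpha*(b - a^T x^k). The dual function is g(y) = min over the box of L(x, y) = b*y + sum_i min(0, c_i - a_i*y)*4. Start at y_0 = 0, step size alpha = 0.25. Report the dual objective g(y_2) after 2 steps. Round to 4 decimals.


Dual ascent for LP: min 9*x1 + 5*x2, 3*x1 + 2*x2 = 18, 0 <= x_i <= 4
Step 1: y^k = 0.0, reduced costs: (9.0, 5.0)
  x^k = (0.0, 0.0), subgradient = b - a^T x = 18.0
  y^{k+1} = 0.0 + 0.25*18.0 = 4.5
Step 2: y^k = 4.5, reduced costs: (-4.5, -4.0)
  x^k = (4.0, 4.0), subgradient = b - a^T x = -2.0
  y^{k+1} = 4.5 + 0.25*-2.0 = 4.0
Dual objective at y_2 = 4.0: reduced costs (-3.0, -3.0), box minimizer x = (4.0, 4.0)
g(y_2) = b*y + (c1 - a1*y)*x1 + (c2 - a2*y)*x2 = 18*4.0 + (-3.0)*4.0 + (-3.0)*4.0 = 72.0 - 12.0 - 12.0 = 48.0


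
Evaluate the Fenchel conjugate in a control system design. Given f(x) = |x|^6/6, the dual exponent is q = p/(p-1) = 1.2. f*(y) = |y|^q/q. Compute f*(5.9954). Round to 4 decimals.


The conjugate exponent q satisfies 1/p + 1/q = 1.
p = 6, so q = 6/(6 - 1) = 1.2
|y|^q = 5.9954^1.2 = 8.5779
f*(5.9954) = 8.5779 / 1.2 = 7.1483


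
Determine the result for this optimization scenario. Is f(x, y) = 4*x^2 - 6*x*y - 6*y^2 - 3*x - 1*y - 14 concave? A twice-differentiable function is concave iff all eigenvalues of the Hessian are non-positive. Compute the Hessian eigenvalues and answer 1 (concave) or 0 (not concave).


The Hessian of f(x,y) = 4*x^2 - 6*x*y - 6*y^2 - 3*x - 1*y - 14 is:
H = [[8, -6], [-6, -12]]
Trace = 8 - 12 = -4
Determinant = 8*-12 - (-6)^2 = -132
Discriminant = (-4)^2 - 4*-132 = 544.0
Eigenvalues: lambda_1 = -13.6619, lambda_2 = 9.6619
The function is not concave.

0


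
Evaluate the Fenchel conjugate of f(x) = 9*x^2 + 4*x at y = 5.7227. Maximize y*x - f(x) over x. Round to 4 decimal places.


f*(y) = sup_x {y*x - a*x^2 - b*x} = sup_x {(y-b)*x - a*x^2}
FOC: (y - b) - 2a*x = 0 => x* = (y - b)/(2a)
x* = (5.7227 - 4)/(2*9) = 0.0957
f*(5.7227) = (y-b)^2/(4a) = (5.7227 - 4)^2/(4*9)
= 2.9677/36 = 0.0824


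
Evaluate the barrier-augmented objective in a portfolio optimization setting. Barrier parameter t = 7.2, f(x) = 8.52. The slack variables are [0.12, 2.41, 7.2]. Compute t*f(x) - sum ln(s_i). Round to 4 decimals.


Step 1: Compute log-barrier.
ln values: [-2.1203, 0.8796, 1.9741]
phi = -(-2.1203 + 0.8796 + 1.9741) = -0.7334
Step 2: Compute augmented objective.
t*f(x) = 7.2*8.52 = 61.344
Total = 61.344 - 0.7334 = 60.6106


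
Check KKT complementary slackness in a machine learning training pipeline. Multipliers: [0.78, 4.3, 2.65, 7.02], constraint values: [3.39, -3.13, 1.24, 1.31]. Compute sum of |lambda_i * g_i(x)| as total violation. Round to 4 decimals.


KKT complementary slackness check:
lambda_1 * g_1 = 0.78 * 3.39 = 2.6442
lambda_2 * g_2 = 4.3 * -3.13 = -13.459
lambda_3 * g_3 = 2.65 * 1.24 = 3.286
lambda_4 * g_4 = 7.02 * 1.31 = 9.1962
Total violation = 2.6442 + 13.459 + 3.286 + 9.1962 = 28.5854


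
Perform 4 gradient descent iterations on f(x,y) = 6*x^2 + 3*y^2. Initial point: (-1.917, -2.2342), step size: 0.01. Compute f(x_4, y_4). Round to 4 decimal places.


Gradient descent on f(x,y) = 6*x^2 + 3*y^2.
Starting point: (-1.917, -2.2342), alpha = 0.01
Step 1: grad_x = 2*6*-1.917 = -23.004, grad_y = 2*3*-2.2342 = -13.4052
  x_1 = -1.917 - 0.01*-23.004 = -1.687
  y_1 = -2.2342 - 0.01*-13.4052 = -2.1001
Step 2: grad_x = 2*6*-1.687 = -20.2435, grad_y = 2*3*-2.1001 = -12.6009
  x_2 = -1.687 - 0.01*-20.2435 = -1.4845
  y_2 = -2.1001 - 0.01*-12.6009 = -1.9741
Step 3: grad_x = 2*6*-1.4845 = -17.8143, grad_y = 2*3*-1.9741 = -11.8448
  x_3 = -1.4845 - 0.01*-17.8143 = -1.3064
  y_3 = -1.9741 - 0.01*-11.8448 = -1.8557
Step 4: grad_x = 2*6*-1.3064 = -15.6766, grad_y = 2*3*-1.8557 = -11.1341
  x_4 = -1.3064 - 0.01*-15.6766 = -1.1496
  y_4 = -1.8557 - 0.01*-11.1341 = -1.7443
f(-1.1496, -1.7443) = 6*(-1.1496)^2 + 3*(-1.7443)^2 = 17.058


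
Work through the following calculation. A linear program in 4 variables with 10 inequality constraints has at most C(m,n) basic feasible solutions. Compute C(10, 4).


Each vertex corresponds to some choice of n active constraints out of m, so the number of vertices is at most C(m, n) = m! / (n!(m-n)!).
m = 10, n = 4
Numerator: 10 * 9 * 8 * 7
Denominator: 4! = 24
C(10, 4) = 210


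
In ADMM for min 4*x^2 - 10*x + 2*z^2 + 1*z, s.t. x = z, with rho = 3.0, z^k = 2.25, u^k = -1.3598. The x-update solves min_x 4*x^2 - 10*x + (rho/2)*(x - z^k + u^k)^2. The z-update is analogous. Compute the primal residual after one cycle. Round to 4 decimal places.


ADMM iteration with rho = 3.0, z^k = 2.25, u^k = -1.3598
Step 1: x-update.
Minimize 4*x^2 - 10*x + (3.0/2)*(x - 2.25 - 1.3598)^2
FOC: (2*4 + 3.0)*x = 10 + 3.0*(2.25 + 1.3598)
x^{k+1} = 1.8936
Step 2: z-update.
Minimize 2*z^2 + 1*z + (3.0/2)*(1.8936 - z - 1.3598)^2
FOC: (2*2 + 3.0)*z = -1 + 3.0*(1.8936 - 1.3598)
z^{k+1} = 0.0859
Step 3: u-update.
u^{k+1} = -1.3598 + 1.8936 - 0.0859 = 0.4479
Step 4: Primal residual = |1.8936 - 0.0859| = 1.8077


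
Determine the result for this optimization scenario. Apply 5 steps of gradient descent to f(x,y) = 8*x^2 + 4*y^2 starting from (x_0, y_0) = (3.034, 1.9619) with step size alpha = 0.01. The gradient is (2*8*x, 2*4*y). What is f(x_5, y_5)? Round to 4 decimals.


Gradient descent on f(x,y) = 8*x^2 + 4*y^2.
Starting point: (3.034, 1.9619), alpha = 0.01
Step 1: grad_x = 2*8*3.034 = 48.544, grad_y = 2*4*1.9619 = 15.6952
  x_1 = 3.034 - 0.01*48.544 = 2.5486
  y_1 = 1.9619 - 0.01*15.6952 = 1.8049
Step 2: grad_x = 2*8*2.5486 = 40.777, grad_y = 2*4*1.8049 = 14.4396
  x_2 = 2.5486 - 0.01*40.777 = 2.1408
  y_2 = 1.8049 - 0.01*14.4396 = 1.6606
Step 3: grad_x = 2*8*2.1408 = 34.2526, grad_y = 2*4*1.6606 = 13.2844
  x_3 = 2.1408 - 0.01*34.2526 = 1.7983
  y_3 = 1.6606 - 0.01*13.2844 = 1.5277
Step 4: grad_x = 2*8*1.7983 = 28.7722, grad_y = 2*4*1.5277 = 12.2217
  x_4 = 1.7983 - 0.01*28.7722 = 1.5105
  y_4 = 1.5277 - 0.01*12.2217 = 1.4055
Step 5: grad_x = 2*8*1.5105 = 24.1687, grad_y = 2*4*1.4055 = 11.2439
  x_5 = 1.5105 - 0.01*24.1687 = 1.2689
  y_5 = 1.4055 - 0.01*11.2439 = 1.2931
f(1.2689, 1.2931) = 8*1.2689^2 + 4*1.2931^2 = 19.5679


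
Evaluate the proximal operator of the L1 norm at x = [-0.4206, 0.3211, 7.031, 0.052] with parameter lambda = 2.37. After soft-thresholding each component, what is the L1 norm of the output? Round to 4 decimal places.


Soft-thresholding with lambda = 2.37:
prox(-0.4206) = sign(-0.4206)*max(|-0.4206| - 2.37, 0) = 0.0
prox(0.3211) = sign(0.3211)*max(|0.3211| - 2.37, 0) = 0.0
prox(7.031) = sign(7.031)*max(|7.031| - 2.37, 0) = 4.661
prox(0.052) = sign(0.052)*max(|0.052| - 2.37, 0) = 0.0
prox(x) = [0.0, 0.0, 4.661, 0.0]
||prox(x)||_1 = 0.0 + 0.0 + 4.661 + 0.0 = 4.661


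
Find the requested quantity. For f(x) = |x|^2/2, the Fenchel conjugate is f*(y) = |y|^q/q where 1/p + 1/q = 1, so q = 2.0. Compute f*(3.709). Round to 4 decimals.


The conjugate exponent q satisfies 1/p + 1/q = 1.
p = 2, so q = 2/(2 - 1) = 2.0
|y|^q = 3.709^2.0 = 13.7567
f*(3.709) = 13.7567 / 2.0 = 6.8783


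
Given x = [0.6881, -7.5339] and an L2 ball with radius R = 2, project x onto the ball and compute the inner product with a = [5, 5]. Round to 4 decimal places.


Step 1: Compute ||x|| (intermediates to 6 decimals).
||x|| = sqrt(0.6881^2 + (-7.5339)^2) = 7.565258
Step 2: Project.
Since ||x|| > R, scale = R/||x|| = 2/7.565258 = 0.264366, proj(x) = scale * x
proj(x) = [0.18191, -1.991707]
Step 3: Dot product.
a^T * proj(x) = 5*0.18191 + 5*(-1.991707) = -9.049


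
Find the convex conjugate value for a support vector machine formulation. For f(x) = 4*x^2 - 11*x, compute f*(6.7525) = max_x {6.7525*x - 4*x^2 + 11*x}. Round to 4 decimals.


f*(y) = sup_x {y*x - a*x^2 - b*x} = sup_x {(y-b)*x - a*x^2}
FOC: (y - b) - 2a*x = 0 => x* = (y - b)/(2a)
x* = (6.7525 + 11)/(2*4) = 2.2191
f*(6.7525) = (y-b)^2/(4a) = (6.7525 + 11)^2/(4*4)
= 315.1513/16 = 19.697


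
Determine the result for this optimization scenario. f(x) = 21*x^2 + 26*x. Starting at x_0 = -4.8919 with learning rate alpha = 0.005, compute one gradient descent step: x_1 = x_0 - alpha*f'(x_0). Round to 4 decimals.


We compute the gradient at x_0 and apply the update.
f'(x) = 42*x + 26
f'(-4.8919) = 42*-4.8919 + 26 = -179.4598
x_1 = -4.8919 - 0.005*-179.4598 = -3.9946


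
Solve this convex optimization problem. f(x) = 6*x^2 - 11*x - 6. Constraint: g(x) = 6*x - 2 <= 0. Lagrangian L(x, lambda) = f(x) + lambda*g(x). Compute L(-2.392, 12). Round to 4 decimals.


Step 1: Evaluate f(x).
f(-2.392) = 6*(-2.392)^2 - 11*(-2.392) - 6 = 54.642
Step 2: Evaluate g(x).
g(-2.392) = 6*-2.392 - 2 = -16.352
Step 3: Compute Lagrangian.
L = 54.642 + 12*-16.352 = -141.582


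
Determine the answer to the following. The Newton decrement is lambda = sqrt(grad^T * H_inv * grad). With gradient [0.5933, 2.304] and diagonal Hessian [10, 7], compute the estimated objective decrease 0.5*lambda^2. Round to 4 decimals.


Step 1: H is diagonal, so H^(-1) * g = [0.0593, 0.3291].
Step 2: g^T H^(-1) g = sum_i g_i^2 / H_ii
  = (0.5933)^2/10 + (2.304)^2/7
  = 0.0352 + 0.7583 = 0.7935
Step 3: Objective decrease = 0.5 * g^T H^(-1) g = 0.3968


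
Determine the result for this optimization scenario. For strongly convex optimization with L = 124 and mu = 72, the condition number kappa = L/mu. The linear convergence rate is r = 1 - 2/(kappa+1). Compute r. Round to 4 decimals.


Step 1: Compute the condition number.
kappa = L/mu = 124/72 = 1.7222
Step 2: Compute the convergence rate.
r = 1 - 2/(kappa + 1) = 1 - 2*mu/(L + mu) = (L - mu)/(L + mu) = 52/196 = 0.2653


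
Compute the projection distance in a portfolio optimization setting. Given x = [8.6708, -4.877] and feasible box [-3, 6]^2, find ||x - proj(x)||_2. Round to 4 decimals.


Project each component onto [-3, 6].
clip(8.6708) = 6.0, clip(-4.877) = -3.0
Projection = [6.0, -3.0]
Squared diffs: [7.1332, 3.5231]
Distance = sqrt(10.6563) = 3.2644


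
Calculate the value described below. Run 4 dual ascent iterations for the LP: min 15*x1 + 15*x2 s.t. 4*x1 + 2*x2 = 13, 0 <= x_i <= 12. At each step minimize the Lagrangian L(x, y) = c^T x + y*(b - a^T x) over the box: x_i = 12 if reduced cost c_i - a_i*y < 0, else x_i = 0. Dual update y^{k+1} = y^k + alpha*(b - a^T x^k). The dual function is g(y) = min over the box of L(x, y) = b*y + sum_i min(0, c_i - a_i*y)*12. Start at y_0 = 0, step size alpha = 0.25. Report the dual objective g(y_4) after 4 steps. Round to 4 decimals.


Dual ascent for LP: min 15*x1 + 15*x2, 4*x1 + 2*x2 = 13, 0 <= x_i <= 12
Step 1: y^k = 0.0, reduced costs: (15.0, 15.0)
  x^k = (0.0, 0.0), subgradient = b - a^T x = 13.0
  y^{k+1} = 0.0 + 0.25*13.0 = 3.25
Step 2: y^k = 3.25, reduced costs: (2.0, 8.5)
  x^k = (0.0, 0.0), subgradient = b - a^T x = 13.0
  y^{k+1} = 3.25 + 0.25*13.0 = 6.5
Step 3: y^k = 6.5, reduced costs: (-11.0, 2.0)
  x^k = (12.0, 0.0), subgradient = b - a^T x = -35.0
  y^{k+1} = 6.5 + 0.25*-35.0 = -2.25
Step 4: y^k = -2.25, reduced costs: (24.0, 19.5)
  x^k = (0.0, 0.0), subgradient = b - a^T x = 13.0
  y^{k+1} = -2.25 + 0.25*13.0 = 1.0
Dual objective at y_4 = 1.0: reduced costs (11.0, 13.0), box minimizer x = (0.0, 0.0)
g(y_4) = b*y + (c1 - a1*y)*x1 + (c2 - a2*y)*x2 = 13*1.0 + 11.0*0.0 + 13.0*0.0 = 13.0 + 0.0 + 0.0 = 13.0


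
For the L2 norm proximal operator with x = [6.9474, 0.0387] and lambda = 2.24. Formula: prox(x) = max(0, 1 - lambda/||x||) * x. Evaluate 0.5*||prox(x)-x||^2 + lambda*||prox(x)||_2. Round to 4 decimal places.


Step 1: Compute ||x||.
||x|| = 6.9475
Step 2: Compute scaling factor.
scale = max(0, 1 - 2.24/6.9475) = 0.6776
Step 3: prox(x) = [4.7074, 0.0262]
||prox(x)|| = 4.7075
Step 4: Proximal objective.
0.5*||prox-x||^2 = 2.5088
lambda*||prox|| = 10.5448
Total = 13.0536


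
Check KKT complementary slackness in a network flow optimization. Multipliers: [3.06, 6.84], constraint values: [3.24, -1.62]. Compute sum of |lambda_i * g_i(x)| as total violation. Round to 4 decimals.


KKT complementary slackness check:
lambda_1 * g_1 = 3.06 * 3.24 = 9.9144
lambda_2 * g_2 = 6.84 * -1.62 = -11.0808
Total violation = 9.9144 + 11.0808 = 20.9952


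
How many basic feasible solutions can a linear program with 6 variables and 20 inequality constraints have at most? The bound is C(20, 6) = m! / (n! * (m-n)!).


Each vertex corresponds to some choice of n active constraints out of m, so the number of vertices is at most C(m, n) = m! / (n!(m-n)!).
m = 20, n = 6
Numerator: 20 * 19 * 18 * 17 * 16 * 15
Denominator: 6! = 720
C(20, 6) = 38760


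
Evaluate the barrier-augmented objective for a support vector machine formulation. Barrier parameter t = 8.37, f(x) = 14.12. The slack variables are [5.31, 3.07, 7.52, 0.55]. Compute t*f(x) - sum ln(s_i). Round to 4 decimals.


Step 1: Compute log-barrier.
ln values: [1.6696, 1.1217, 2.0176, -0.5978]
phi = -(1.6696 + 1.1217 + 2.0176 - 0.5978) = -4.211
Step 2: Compute augmented objective.
t*f(x) = 8.37*14.12 = 118.1844
Total = 118.1844 - 4.211 = 113.9734


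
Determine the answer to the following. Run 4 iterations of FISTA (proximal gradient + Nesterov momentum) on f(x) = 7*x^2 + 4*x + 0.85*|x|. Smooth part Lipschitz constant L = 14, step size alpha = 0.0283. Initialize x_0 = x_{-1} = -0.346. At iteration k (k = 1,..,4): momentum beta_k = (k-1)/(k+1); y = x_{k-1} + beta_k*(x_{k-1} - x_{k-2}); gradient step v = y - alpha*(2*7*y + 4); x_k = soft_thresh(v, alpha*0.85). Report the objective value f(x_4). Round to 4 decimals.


FISTA on f(x) = 7*x^2 + 4*x + 0.85*|x|
L = 14, alpha = 0.0283
Iteration 1: beta = 0.0, y = -0.346 + 0.0*(-0.346 + 0.346) = -0.346
  grad(y) = -0.844, v = y - alpha*grad = -0.3221
  prox(v) = soft_thresh(-0.3221, 0.0241) = -0.2981
Iteration 2: beta = 0.3333, y = -0.2981 + 0.3333*(-0.2981 + 0.346) = -0.2821
  grad(y) = 0.0509, v = y - alpha*grad = -0.2835
  prox(v) = soft_thresh(-0.2835, 0.0241) = -0.2595
Iteration 3: beta = 0.5, y = -0.2595 + 0.5*(-0.2595 + 0.2981) = -0.2402
  grad(y) = 0.6377, v = y - alpha*grad = -0.2582
  prox(v) = soft_thresh(-0.2582, 0.0241) = -0.2342
Iteration 4: beta = 0.6, y = -0.2342 + 0.6*(-0.2342 + 0.2595) = -0.219
  grad(y) = 0.9344, v = y - alpha*grad = -0.2454
  prox(v) = soft_thresh(-0.2454, 0.0241) = -0.2214
f(x_4) = 7*(-0.2214)^2 + 4*(-0.2214) + 0.85*|-0.2214| = -0.3543


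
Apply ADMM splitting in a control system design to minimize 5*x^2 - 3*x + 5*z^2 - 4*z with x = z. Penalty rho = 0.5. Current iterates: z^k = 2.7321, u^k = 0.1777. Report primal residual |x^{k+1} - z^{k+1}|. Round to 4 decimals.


ADMM iteration with rho = 0.5, z^k = 2.7321, u^k = 0.1777
Step 1: x-update.
Minimize 5*x^2 - 3*x + (0.5/2)*(x - 2.7321 + 0.1777)^2
FOC: (2*5 + 0.5)*x = 3 + 0.5*(2.7321 - 0.1777)
x^{k+1} = 0.4074
Step 2: z-update.
Minimize 5*z^2 - 4*z + (0.5/2)*(0.4074 - z + 0.1777)^2
FOC: (2*5 + 0.5)*z = 4 + 0.5*(0.4074 + 0.1777)
z^{k+1} = 0.4088
Step 3: u-update.
u^{k+1} = 0.1777 + 0.4074 - 0.4088 = 0.1762
Step 4: Primal residual = |0.4074 - 0.4088| = 0.0015


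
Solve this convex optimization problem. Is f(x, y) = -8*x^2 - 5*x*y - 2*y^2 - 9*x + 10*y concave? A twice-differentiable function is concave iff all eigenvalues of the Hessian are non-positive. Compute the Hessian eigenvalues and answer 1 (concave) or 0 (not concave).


The Hessian of f(x,y) = -8*x^2 - 5*x*y - 2*y^2 - 9*x + 10*y is:
H = [[-16, -5], [-5, -4]]
Trace = -16 - 4 = -20
Determinant = -16*-4 - (-5)^2 = 39
Discriminant = (-20)^2 - 4*39 = 244.0
Eigenvalues: lambda_1 = -17.8102, lambda_2 = -2.1898
The function is concave.

1


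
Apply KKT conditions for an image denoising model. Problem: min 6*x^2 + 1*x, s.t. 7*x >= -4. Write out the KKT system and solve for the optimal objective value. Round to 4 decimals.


Step 1: Try lambda = 0 (constraint inactive).
Stationarity: 2*6*x + 1 = 0
x* = -1/(2*6) = -1/12 = -0.0833 (rounded; the exact value -1/12 is used below)
Check constraint: 7*-0.0833 = -0.5831 >= -4 -- satisfied.
Step 2: Compute optimal value.
f(x*) = 6*(-1/12)^2 + 1*(-1/12) = -0.0417


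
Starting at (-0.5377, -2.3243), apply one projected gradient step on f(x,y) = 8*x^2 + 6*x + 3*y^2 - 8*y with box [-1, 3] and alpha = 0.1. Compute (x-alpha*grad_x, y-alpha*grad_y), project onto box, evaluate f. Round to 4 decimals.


Step 1: Compute gradient at (-0.5377, -2.3243).
grad_x = 2*8*-0.5377 + 6 = -2.6032
grad_y = 2*3*-2.3243 - 8 = -21.9458
Step 2: Gradient step.
x_raw = -0.5377 - 0.1*-2.6032 = -0.2774
y_raw = -2.3243 - 0.1*-21.9458 = -0.1297
Step 3: Project onto [-1, 3].
x_proj = clip(-0.2774) = -0.2774
y_proj = clip(-0.1297) = -0.1297
Step 4: Evaluate f.
f(-0.2774, -0.1297) = 0.0395


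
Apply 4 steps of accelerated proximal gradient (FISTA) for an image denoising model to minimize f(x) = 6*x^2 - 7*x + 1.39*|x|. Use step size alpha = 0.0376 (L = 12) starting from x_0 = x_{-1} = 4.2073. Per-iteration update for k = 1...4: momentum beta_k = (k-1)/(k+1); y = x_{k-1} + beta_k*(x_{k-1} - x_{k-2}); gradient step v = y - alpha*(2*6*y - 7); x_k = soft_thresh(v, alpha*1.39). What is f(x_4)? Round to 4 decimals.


FISTA on f(x) = 6*x^2 - 7*x + 1.39*|x|
L = 12, alpha = 0.0376
Iteration 1: beta = 0.0, y = 4.2073 + 0.0*(4.2073 - 4.2073) = 4.2073
  grad(y) = 43.4876, v = y - alpha*grad = 2.5722
  prox(v) = soft_thresh(2.5722, 0.0523) = 2.5199
Iteration 2: beta = 0.3333, y = 2.5199 + 0.3333*(2.5199 - 4.2073) = 1.9574
  grad(y) = 16.4892, v = y - alpha*grad = 1.3374
  prox(v) = soft_thresh(1.3374, 0.0523) = 1.2852
Iteration 3: beta = 0.5, y = 1.2852 + 0.5*(1.2852 - 2.5199) = 0.6678
  grad(y) = 1.0138, v = y - alpha*grad = 0.6297
  prox(v) = soft_thresh(0.6297, 0.0523) = 0.5774
Iteration 4: beta = 0.6, y = 0.5774 + 0.6*(0.5774 - 1.2852) = 0.1528
  grad(y) = -5.1666, v = y - alpha*grad = 0.347
  prox(v) = soft_thresh(0.347, 0.0523) = 0.2948
f(x_4) = 6*0.2948^2 - 7*0.2948 + 1.39*|0.2948| = -1.1324


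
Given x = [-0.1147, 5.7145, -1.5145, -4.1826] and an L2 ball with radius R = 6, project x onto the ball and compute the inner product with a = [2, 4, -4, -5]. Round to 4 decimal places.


Step 1: Compute ||x|| (intermediates to 6 decimals).
||x|| = sqrt((-0.1147)^2 + 5.7145^2 + (-1.5145)^2 + (-4.1826)^2) = 7.242687
Step 2: Project.
Since ||x|| > R, scale = R/||x|| = 6/7.242687 = 0.828422, proj(x) = scale * x
proj(x) = [-0.09502, 4.734018, -1.254645, -3.464958]
Step 3: Dot product.
a^T * proj(x) = 2*(-0.09502) + 4*4.734018 - 4*(-1.254645) - 5*(-3.464958) = 41.0894


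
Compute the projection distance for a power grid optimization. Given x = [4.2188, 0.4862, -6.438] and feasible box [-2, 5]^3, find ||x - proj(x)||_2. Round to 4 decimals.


Project each component onto [-2, 5].
clip(4.2188) = 4.2188, clip(0.4862) = 0.4862, clip(-6.438) = -2.0
Projection = [4.2188, 0.4862, -2.0]
Squared diffs: [0.0, 0.0, 19.6958]
Distance = sqrt(19.6958) = 4.438


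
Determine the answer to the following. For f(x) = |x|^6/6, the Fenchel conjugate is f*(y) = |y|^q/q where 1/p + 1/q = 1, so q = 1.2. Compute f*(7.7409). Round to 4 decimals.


The conjugate exponent q satisfies 1/p + 1/q = 1.
p = 6, so q = 6/(6 - 1) = 1.2
|y|^q = 7.7409^1.2 = 11.656
f*(7.7409) = 11.656 / 1.2 = 9.7133


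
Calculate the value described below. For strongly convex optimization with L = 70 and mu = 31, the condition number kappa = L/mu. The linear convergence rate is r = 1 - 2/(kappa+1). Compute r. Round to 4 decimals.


Step 1: Compute the condition number.
kappa = L/mu = 70/31 = 2.2581
Step 2: Compute the convergence rate.
r = 1 - 2/(kappa + 1) = 1 - 2*mu/(L + mu) = (L - mu)/(L + mu) = 39/101 = 0.3861


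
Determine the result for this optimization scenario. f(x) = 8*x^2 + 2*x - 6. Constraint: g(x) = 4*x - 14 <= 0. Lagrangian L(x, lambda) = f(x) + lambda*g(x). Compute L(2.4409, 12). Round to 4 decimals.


Step 1: Evaluate f(x).
f(2.4409) = 8*2.4409^2 + 2*2.4409 - 6 = 46.5457
Step 2: Evaluate g(x).
g(2.4409) = 4*2.4409 - 14 = -4.2364
Step 3: Compute Lagrangian.
L = 46.5457 + 12*-4.2364 = -4.2911


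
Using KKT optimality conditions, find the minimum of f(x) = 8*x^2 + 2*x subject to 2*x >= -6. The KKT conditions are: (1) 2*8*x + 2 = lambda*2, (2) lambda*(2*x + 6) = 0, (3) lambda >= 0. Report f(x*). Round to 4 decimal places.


Step 1: Try lambda = 0 (constraint inactive).
Stationarity: 2*8*x + 2 = 0
x* = -2/(2*8) = -0.125
Check constraint: 2*-0.125 = -0.25 >= -6 -- satisfied.
Step 2: Compute optimal value.
f(x*) = 8*(-0.125)^2 + 2*(-0.125) = -0.125


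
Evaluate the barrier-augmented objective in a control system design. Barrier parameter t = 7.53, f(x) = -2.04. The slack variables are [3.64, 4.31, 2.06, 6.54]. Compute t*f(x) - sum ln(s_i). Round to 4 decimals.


Step 1: Compute log-barrier.
ln values: [1.292, 1.4609, 0.7227, 1.8779]
phi = -(1.292 + 1.4609 + 0.7227 + 1.8779) = -5.3536
Step 2: Compute augmented objective.
t*f(x) = 7.53*-2.04 = -15.3612
Total = -15.3612 - 5.3536 = -20.7148


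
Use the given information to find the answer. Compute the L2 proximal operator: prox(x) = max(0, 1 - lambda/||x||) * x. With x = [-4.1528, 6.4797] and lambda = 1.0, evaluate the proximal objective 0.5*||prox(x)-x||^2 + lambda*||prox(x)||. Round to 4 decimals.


Step 1: Compute ||x||.
||x|| = 7.6962
Step 2: Compute scaling factor.
scale = max(0, 1 - 1.0/7.6962) = 0.8701
Step 3: prox(x) = [-3.6132, 5.6378]
||prox(x)|| = 6.6962
Step 4: Proximal objective.
0.5*||prox-x||^2 = 0.5
lambda*||prox|| = 6.6962
Total = 7.1962


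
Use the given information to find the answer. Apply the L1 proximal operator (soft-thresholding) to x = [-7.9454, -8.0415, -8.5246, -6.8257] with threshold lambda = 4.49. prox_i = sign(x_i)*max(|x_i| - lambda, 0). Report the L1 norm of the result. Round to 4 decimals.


Soft-thresholding with lambda = 4.49:
prox(-7.9454) = sign(-7.9454)*max(|-7.9454| - 4.49, 0) = -3.4554
prox(-8.0415) = sign(-8.0415)*max(|-8.0415| - 4.49, 0) = -3.5515
prox(-8.5246) = sign(-8.5246)*max(|-8.5246| - 4.49, 0) = -4.0346
prox(-6.8257) = sign(-6.8257)*max(|-6.8257| - 4.49, 0) = -2.3357
prox(x) = [-3.4554, -3.5515, -4.0346, -2.3357]
||prox(x)||_1 = 3.4554 + 3.5515 + 4.0346 + 2.3357 = 13.3772


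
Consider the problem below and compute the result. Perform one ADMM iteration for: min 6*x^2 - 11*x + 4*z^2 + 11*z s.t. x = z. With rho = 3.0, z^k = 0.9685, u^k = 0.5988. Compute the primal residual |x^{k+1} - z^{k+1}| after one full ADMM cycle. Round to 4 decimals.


ADMM iteration with rho = 3.0, z^k = 0.9685, u^k = 0.5988
Step 1: x-update.
Minimize 6*x^2 - 11*x + (3.0/2)*(x - 0.9685 + 0.5988)^2
FOC: (2*6 + 3.0)*x = 11 + 3.0*(0.9685 - 0.5988)
x^{k+1} = 0.8073
Step 2: z-update.
Minimize 4*z^2 + 11*z + (3.0/2)*(0.8073 - z + 0.5988)^2
FOC: (2*4 + 3.0)*z = -11 + 3.0*(0.8073 + 0.5988)
z^{k+1} = -0.6165
Step 3: u-update.
u^{k+1} = 0.5988 + 0.8073 + 0.6165 = 2.0226
Step 4: Primal residual = |0.8073 + 0.6165| = 1.4238


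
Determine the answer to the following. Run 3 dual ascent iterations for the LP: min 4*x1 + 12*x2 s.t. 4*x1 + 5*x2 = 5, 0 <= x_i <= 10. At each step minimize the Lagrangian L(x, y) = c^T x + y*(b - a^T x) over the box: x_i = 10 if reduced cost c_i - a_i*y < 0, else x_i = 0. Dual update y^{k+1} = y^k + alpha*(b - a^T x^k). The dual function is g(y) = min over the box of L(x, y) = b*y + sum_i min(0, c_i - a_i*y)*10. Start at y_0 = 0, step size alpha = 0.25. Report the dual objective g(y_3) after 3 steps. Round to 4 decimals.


Dual ascent for LP: min 4*x1 + 12*x2, 4*x1 + 5*x2 = 5, 0 <= x_i <= 10
Step 1: y^k = 0.0, reduced costs: (4.0, 12.0)
  x^k = (0.0, 0.0), subgradient = b - a^T x = 5.0
  y^{k+1} = 0.0 + 0.25*5.0 = 1.25
Step 2: y^k = 1.25, reduced costs: (-1.0, 5.75)
  x^k = (10.0, 0.0), subgradient = b - a^T x = -35.0
  y^{k+1} = 1.25 + 0.25*-35.0 = -7.5
Step 3: y^k = -7.5, reduced costs: (34.0, 49.5)
  x^k = (0.0, 0.0), subgradient = b - a^T x = 5.0
  y^{k+1} = -7.5 + 0.25*5.0 = -6.25
Dual objective at y_3 = -6.25: reduced costs (29.0, 43.25), box minimizer x = (0.0, 0.0)
g(y_3) = b*y + (c1 - a1*y)*x1 + (c2 - a2*y)*x2 = 5*(-6.25) + 29.0*0.0 + 43.25*0.0 = -31.25 + 0.0 + 0.0 = -31.25


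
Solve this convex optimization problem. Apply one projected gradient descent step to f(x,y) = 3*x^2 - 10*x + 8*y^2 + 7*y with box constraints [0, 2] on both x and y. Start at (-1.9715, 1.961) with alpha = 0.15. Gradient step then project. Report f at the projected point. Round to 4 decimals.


Step 1: Compute gradient at (-1.9715, 1.961).
grad_x = 2*3*-1.9715 - 10 = -21.829
grad_y = 2*8*1.961 + 7 = 38.376
Step 2: Gradient step.
x_raw = -1.9715 - 0.15*-21.829 = 1.3029
y_raw = 1.961 - 0.15*38.376 = -3.7954
Step 3: Project onto [0, 2].
x_proj = clip(1.3029) = 1.3029
y_proj = clip(-3.7954) = 0.0
Step 4: Evaluate f.
f(1.3029, 0.0) = -7.9362


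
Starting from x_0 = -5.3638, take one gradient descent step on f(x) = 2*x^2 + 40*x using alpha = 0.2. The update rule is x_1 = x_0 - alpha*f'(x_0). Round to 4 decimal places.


We compute the gradient at x_0 and apply the update.
f'(x) = 4*x + 40
f'(-5.3638) = 4*-5.3638 + 40 = 18.5448
x_1 = -5.3638 - 0.2*18.5448 = -9.0728


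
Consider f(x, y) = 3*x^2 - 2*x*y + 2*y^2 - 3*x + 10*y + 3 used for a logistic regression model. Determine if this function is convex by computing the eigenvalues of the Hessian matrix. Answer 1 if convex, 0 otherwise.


The Hessian of f(x,y) = 3*x^2 - 2*x*y + 2*y^2 - 3*x + 10*y + 3 is:
H = [[6, -2], [-2, 4]]
Trace = 6 + 4 = 10
Determinant = 6*4 - (-2)^2 = 20
Discriminant = (10)^2 - 4*20 = 20.0
Eigenvalues: lambda_1 = 2.7639, lambda_2 = 7.2361
The function is convex.

1


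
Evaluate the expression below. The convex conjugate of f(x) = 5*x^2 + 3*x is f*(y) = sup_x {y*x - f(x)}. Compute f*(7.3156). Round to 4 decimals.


f*(y) = sup_x {y*x - a*x^2 - b*x} = sup_x {(y-b)*x - a*x^2}
FOC: (y - b) - 2a*x = 0 => x* = (y - b)/(2a)
x* = (7.3156 - 3)/(2*5) = 0.4316
f*(7.3156) = (y-b)^2/(4a) = (7.3156 - 3)^2/(4*5)
= 18.6244/20 = 0.9312


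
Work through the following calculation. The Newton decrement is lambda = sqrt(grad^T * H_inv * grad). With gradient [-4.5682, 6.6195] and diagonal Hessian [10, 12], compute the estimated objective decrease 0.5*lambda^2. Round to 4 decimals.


Step 1: H is diagonal, so H^(-1) * g = [-0.4568, 0.5516].
Step 2: g^T H^(-1) g = sum_i g_i^2 / H_ii
  = (-4.5682)^2/10 + (6.6195)^2/12
  = 2.0868 + 3.6515 = 5.7383
Step 3: Objective decrease = 0.5 * g^T H^(-1) g = 2.8692


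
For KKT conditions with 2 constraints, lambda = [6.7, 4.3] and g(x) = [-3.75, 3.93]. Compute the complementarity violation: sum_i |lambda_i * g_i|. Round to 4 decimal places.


KKT complementary slackness check:
lambda_1 * g_1 = 6.7 * -3.75 = -25.125
lambda_2 * g_2 = 4.3 * 3.93 = 16.899
Total violation = 25.125 + 16.899 = 42.024


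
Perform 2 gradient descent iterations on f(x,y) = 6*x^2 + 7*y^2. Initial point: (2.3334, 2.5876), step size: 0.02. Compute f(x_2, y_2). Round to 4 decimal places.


Gradient descent on f(x,y) = 6*x^2 + 7*y^2.
Starting point: (2.3334, 2.5876), alpha = 0.02
Step 1: grad_x = 2*6*2.3334 = 28.0008, grad_y = 2*7*2.5876 = 36.2264
  x_1 = 2.3334 - 0.02*28.0008 = 1.7734
  y_1 = 2.5876 - 0.02*36.2264 = 1.8631
Step 2: grad_x = 2*6*1.7734 = 21.2806, grad_y = 2*7*1.8631 = 26.083
  x_2 = 1.7734 - 0.02*21.2806 = 1.3478
  y_2 = 1.8631 - 0.02*26.083 = 1.3414
f(1.3478, 1.3414) = 6*1.3478^2 + 7*1.3414^2 = 23.4946


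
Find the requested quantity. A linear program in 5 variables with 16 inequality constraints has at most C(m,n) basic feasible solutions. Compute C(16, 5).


Each vertex corresponds to some choice of n active constraints out of m, so the number of vertices is at most C(m, n) = m! / (n!(m-n)!).
m = 16, n = 5
Numerator: 16 * 15 * 14 * 13 * 12
Denominator: 5! = 120
C(16, 5) = 4368


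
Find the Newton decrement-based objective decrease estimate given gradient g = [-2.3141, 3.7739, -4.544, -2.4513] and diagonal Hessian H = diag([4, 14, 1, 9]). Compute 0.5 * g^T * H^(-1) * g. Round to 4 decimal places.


Step 1: H is diagonal, so H^(-1) * g = [-0.5785, 0.2696, -4.544, -0.2724].
Step 2: g^T H^(-1) g = sum_i g_i^2 / H_ii
  = (-2.3141)^2/4 + (3.7739)^2/14 + (-4.544)^2/1 + (-2.4513)^2/9
  = 1.3388 + 1.0173 + 20.6479 + 0.6677 = 23.6717
Step 3: Objective decrease = 0.5 * g^T H^(-1) g = 11.8358


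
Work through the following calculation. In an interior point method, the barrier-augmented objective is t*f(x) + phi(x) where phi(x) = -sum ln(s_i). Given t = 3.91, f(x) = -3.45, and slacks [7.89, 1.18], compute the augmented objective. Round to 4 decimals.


Step 1: Compute log-barrier.
ln values: [2.0656, 0.1655]
phi = -(2.0656 + 0.1655) = -2.2311
Step 2: Compute augmented objective.
t*f(x) = 3.91*-3.45 = -13.4895
Total = -13.4895 - 2.2311 = -15.7206


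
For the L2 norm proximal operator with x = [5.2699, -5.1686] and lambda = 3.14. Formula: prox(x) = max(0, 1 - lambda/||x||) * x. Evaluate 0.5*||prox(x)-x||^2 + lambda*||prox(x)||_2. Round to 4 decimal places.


Step 1: Compute ||x||.
||x|| = 7.3815
Step 2: Compute scaling factor.
scale = max(0, 1 - 3.14/7.3815) = 0.5746
Step 3: prox(x) = [3.0281, -2.9699]
||prox(x)|| = 4.2415
Step 4: Proximal objective.
0.5*||prox-x||^2 = 4.9298
lambda*||prox|| = 13.3183
Total = 18.2481


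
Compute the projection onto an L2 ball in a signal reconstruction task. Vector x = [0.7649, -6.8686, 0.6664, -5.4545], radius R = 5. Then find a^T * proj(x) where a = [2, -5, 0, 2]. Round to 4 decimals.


Step 1: Compute ||x|| (intermediates to 6 decimals).
||x|| = sqrt(0.7649^2 + (-6.8686)^2 + 0.6664^2 + (-5.4545)^2) = 8.829405
Step 2: Project.
Since ||x|| > R, scale = R/||x|| = 5/8.829405 = 0.56629, proj(x) = scale * x
proj(x) = [0.433155, -3.889619, 0.377376, -3.088829]
Step 3: Dot product.
a^T * proj(x) = 2*0.433155 - 5*(-3.889619) + 0*0.377376 + 2*(-3.088829) = 14.1367


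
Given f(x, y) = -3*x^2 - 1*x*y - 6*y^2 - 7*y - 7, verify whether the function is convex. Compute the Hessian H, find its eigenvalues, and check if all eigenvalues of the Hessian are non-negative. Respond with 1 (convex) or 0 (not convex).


The Hessian of f(x,y) = -3*x^2 - 1*x*y - 6*y^2 - 7*y - 7 is:
H = [[-6, -1], [-1, -12]]
Trace = -6 - 12 = -18
Determinant = -6*-12 - (-1)^2 = 71
Discriminant = (-18)^2 - 4*71 = 40.0
Eigenvalues: lambda_1 = -12.1623, lambda_2 = -5.8377
The function is not convex.

0


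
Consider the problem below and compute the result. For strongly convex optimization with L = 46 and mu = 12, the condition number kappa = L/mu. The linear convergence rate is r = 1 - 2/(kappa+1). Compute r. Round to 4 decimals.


Step 1: Compute the condition number.
kappa = L/mu = 46/12 = 3.8333
Step 2: Compute the convergence rate.
r = 1 - 2/(kappa + 1) = 1 - 2*mu/(L + mu) = (L - mu)/(L + mu) = 34/58 = 0.5862


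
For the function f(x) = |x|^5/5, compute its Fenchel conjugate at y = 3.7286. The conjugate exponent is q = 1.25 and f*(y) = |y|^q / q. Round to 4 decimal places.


The conjugate exponent q satisfies 1/p + 1/q = 1.
p = 5, so q = 5/(5 - 1) = 1.25
|y|^q = 3.7286^1.25 = 5.1812
f*(3.7286) = 5.1812 / 1.25 = 4.145


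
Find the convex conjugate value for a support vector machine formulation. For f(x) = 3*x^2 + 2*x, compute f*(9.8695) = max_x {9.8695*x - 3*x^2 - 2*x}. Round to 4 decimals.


f*(y) = sup_x {y*x - a*x^2 - b*x} = sup_x {(y-b)*x - a*x^2}
FOC: (y - b) - 2a*x = 0 => x* = (y - b)/(2a)
x* = (9.8695 - 2)/(2*3) = 1.3116
f*(9.8695) = (y-b)^2/(4a) = (9.8695 - 2)^2/(4*3)
= 61.929/12 = 5.1608


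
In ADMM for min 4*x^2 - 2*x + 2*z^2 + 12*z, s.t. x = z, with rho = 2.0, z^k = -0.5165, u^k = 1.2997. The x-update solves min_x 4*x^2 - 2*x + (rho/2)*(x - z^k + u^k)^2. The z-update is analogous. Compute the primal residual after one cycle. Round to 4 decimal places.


ADMM iteration with rho = 2.0, z^k = -0.5165, u^k = 1.2997
Step 1: x-update.
Minimize 4*x^2 - 2*x + (2.0/2)*(x + 0.5165 + 1.2997)^2
FOC: (2*4 + 2.0)*x = 2 + 2.0*(-0.5165 - 1.2997)
x^{k+1} = -0.1632
Step 2: z-update.
Minimize 2*z^2 + 12*z + (2.0/2)*(-0.1632 - z + 1.2997)^2
FOC: (2*2 + 2.0)*z = -12 + 2.0*(-0.1632 + 1.2997)
z^{k+1} = -1.6212
Step 3: u-update.
u^{k+1} = 1.2997 - 0.1632 + 1.6212 = 2.7576
Step 4: Primal residual = |-0.1632 + 1.6212| = 1.4579


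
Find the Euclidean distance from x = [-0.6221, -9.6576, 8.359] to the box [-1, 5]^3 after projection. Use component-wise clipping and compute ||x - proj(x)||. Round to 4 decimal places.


Project each component onto [-1, 5].
clip(-0.6221) = -0.6221, clip(-9.6576) = -1.0, clip(8.359) = 5.0
Projection = [-0.6221, -1.0, 5.0]
Squared diffs: [0.0, 74.954, 11.2829]
Distance = sqrt(86.2369) = 9.2864


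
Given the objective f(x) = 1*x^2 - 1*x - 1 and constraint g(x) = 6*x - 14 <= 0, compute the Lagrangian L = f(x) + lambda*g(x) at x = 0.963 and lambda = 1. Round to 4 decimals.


Step 1: Evaluate f(x).
f(0.963) = 1*0.963^2 - 1*0.963 - 1 = -1.0356
Step 2: Evaluate g(x).
g(0.963) = 6*0.963 - 14 = -8.222
Step 3: Compute Lagrangian.
L = -1.0356 + 1*-8.222 = -9.2576


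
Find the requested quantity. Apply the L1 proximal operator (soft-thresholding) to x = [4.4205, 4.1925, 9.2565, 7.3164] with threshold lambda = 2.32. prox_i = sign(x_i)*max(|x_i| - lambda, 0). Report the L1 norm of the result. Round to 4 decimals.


Soft-thresholding with lambda = 2.32:
prox(4.4205) = sign(4.4205)*max(|4.4205| - 2.32, 0) = 2.1005
prox(4.1925) = sign(4.1925)*max(|4.1925| - 2.32, 0) = 1.8725
prox(9.2565) = sign(9.2565)*max(|9.2565| - 2.32, 0) = 6.9365
prox(7.3164) = sign(7.3164)*max(|7.3164| - 2.32, 0) = 4.9964
prox(x) = [2.1005, 1.8725, 6.9365, 4.9964]
||prox(x)||_1 = 2.1005 + 1.8725 + 6.9365 + 4.9964 = 15.9059


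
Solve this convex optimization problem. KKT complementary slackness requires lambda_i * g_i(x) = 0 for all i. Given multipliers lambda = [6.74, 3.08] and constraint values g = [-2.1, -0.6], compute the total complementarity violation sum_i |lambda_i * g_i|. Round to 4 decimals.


KKT complementary slackness check:
lambda_1 * g_1 = 6.74 * -2.1 = -14.154
lambda_2 * g_2 = 3.08 * -0.6 = -1.848
Total violation = 14.154 + 1.848 = 16.002


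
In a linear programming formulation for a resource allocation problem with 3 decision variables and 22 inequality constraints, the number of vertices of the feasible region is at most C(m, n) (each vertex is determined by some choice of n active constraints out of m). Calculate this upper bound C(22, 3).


Each vertex corresponds to some choice of n active constraints out of m, so the number of vertices is at most C(m, n) = m! / (n!(m-n)!).
m = 22, n = 3
Numerator: 22 * 21 * 20
Denominator: 3! = 6
C(22, 3) = 1540


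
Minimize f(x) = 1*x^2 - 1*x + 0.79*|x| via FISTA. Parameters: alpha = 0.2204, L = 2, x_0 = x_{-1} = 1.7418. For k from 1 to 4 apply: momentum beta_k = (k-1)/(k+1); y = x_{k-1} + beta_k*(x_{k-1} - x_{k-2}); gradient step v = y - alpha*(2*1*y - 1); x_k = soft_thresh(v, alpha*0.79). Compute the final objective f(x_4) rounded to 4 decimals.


FISTA on f(x) = 1*x^2 - 1*x + 0.79*|x|
L = 2, alpha = 0.2204
Iteration 1: beta = 0.0, y = 1.7418 + 0.0*(1.7418 - 1.7418) = 1.7418
  grad(y) = 2.4836, v = y - alpha*grad = 1.1944
  prox(v) = soft_thresh(1.1944, 0.1741) = 1.0203
Iteration 2: beta = 0.3333, y = 1.0203 + 0.3333*(1.0203 - 1.7418) = 0.7798
  grad(y) = 0.5596, v = y - alpha*grad = 0.6565
  prox(v) = soft_thresh(0.6565, 0.1741) = 0.4823
Iteration 3: beta = 0.5, y = 0.4823 + 0.5*(0.4823 - 1.0203) = 0.2134
  grad(y) = -0.5733, v = y - alpha*grad = 0.3397
  prox(v) = soft_thresh(0.3397, 0.1741) = 0.1656
Iteration 4: beta = 0.6, y = 0.1656 + 0.6*(0.1656 - 0.4823) = -0.0244
  grad(y) = -1.0489, v = y - alpha*grad = 0.2067
  prox(v) = soft_thresh(0.2067, 0.1741) = 0.0326
f(x_4) = 1*0.0326^2 - 1*0.0326 + 0.79*|0.0326| = -0.0058


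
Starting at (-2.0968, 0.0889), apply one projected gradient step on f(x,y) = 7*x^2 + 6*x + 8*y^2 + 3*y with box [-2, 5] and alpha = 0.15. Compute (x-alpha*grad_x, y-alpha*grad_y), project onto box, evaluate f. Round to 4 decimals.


Step 1: Compute gradient at (-2.0968, 0.0889).
grad_x = 2*7*-2.0968 + 6 = -23.3552
grad_y = 2*8*0.0889 + 3 = 4.4224
Step 2: Gradient step.
x_raw = -2.0968 - 0.15*-23.3552 = 1.4065
y_raw = 0.0889 - 0.15*4.4224 = -0.5745
Step 3: Project onto [-2, 5].
x_proj = clip(1.4065) = 1.4065
y_proj = clip(-0.5745) = -0.5745
Step 4: Evaluate f.
f(1.4065, -0.5745) = 23.2028


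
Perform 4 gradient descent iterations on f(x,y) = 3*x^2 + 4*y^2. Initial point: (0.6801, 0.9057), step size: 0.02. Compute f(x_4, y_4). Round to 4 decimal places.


Gradient descent on f(x,y) = 3*x^2 + 4*y^2.
Starting point: (0.6801, 0.9057), alpha = 0.02
Step 1: grad_x = 2*3*0.6801 = 4.0806, grad_y = 2*4*0.9057 = 7.2456
  x_1 = 0.6801 - 0.02*4.0806 = 0.5985
  y_1 = 0.9057 - 0.02*7.2456 = 0.7608
Step 2: grad_x = 2*3*0.5985 = 3.5909, grad_y = 2*4*0.7608 = 6.0863
  x_2 = 0.5985 - 0.02*3.5909 = 0.5267
  y_2 = 0.7608 - 0.02*6.0863 = 0.6391
Step 3: grad_x = 2*3*0.5267 = 3.16, grad_y = 2*4*0.6391 = 5.1125
  x_3 = 0.5267 - 0.02*3.16 = 0.4635
  y_3 = 0.6391 - 0.02*5.1125 = 0.5368
Step 4: grad_x = 2*3*0.4635 = 2.7808, grad_y = 2*4*0.5368 = 4.2945
  x_4 = 0.4635 - 0.02*2.7808 = 0.4079
  y_4 = 0.5368 - 0.02*4.2945 = 0.4509
f(0.4079, 0.4509) = 3*0.4079^2 + 4*0.4509^2 = 1.3124


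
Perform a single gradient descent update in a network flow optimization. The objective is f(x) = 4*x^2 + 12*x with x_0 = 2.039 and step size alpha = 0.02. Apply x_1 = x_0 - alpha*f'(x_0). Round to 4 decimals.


We compute the gradient at x_0 and apply the update.
f'(x) = 8*x + 12
f'(2.039) = 8*2.039 + 12 = 28.312
x_1 = 2.039 - 0.02*28.312 = 1.4728


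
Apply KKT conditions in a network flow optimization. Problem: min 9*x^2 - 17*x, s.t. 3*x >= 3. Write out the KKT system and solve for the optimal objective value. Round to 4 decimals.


Step 1: Try lambda = 0 (constraint inactive).
x_unc = 17/(2*9) = 0.9444
Check: 3*0.9444 = 2.8332 < 3 -- violated!
Step 2: Constraint must be active: 3*x = 3
x* = 3/3 = 1.0
lambda = (2*9*1.0 - 17)/3 = 0.3333
Step 3: Compute optimal value.
f(x*) = 9*1.0^2 - 17*1.0 = -8.0


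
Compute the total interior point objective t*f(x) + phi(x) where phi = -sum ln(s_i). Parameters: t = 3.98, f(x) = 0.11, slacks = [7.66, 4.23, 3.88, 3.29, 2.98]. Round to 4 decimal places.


Step 1: Compute log-barrier.
ln values: [2.036, 1.4422, 1.3558, 1.1909, 1.0919]
phi = -(2.036 + 1.4422 + 1.3558 + 1.1909 + 1.0919) = -7.1169
Step 2: Compute augmented objective.
t*f(x) = 3.98*0.11 = 0.4378
Total = 0.4378 - 7.1169 = -6.6791


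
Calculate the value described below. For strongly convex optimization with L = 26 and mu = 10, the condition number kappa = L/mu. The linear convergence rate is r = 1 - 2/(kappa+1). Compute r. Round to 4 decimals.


Step 1: Compute the condition number.
kappa = L/mu = 26/10 = 2.6
Step 2: Compute the convergence rate.
r = 1 - 2/(kappa + 1) = 1 - 2*mu/(L + mu) = (L - mu)/(L + mu) = 16/36 = 0.4444


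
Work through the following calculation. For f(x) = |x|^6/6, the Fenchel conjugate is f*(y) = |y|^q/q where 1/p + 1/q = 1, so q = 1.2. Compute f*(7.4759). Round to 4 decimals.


The conjugate exponent q satisfies 1/p + 1/q = 1.
p = 6, so q = 6/(6 - 1) = 1.2
|y|^q = 7.4759^1.2 = 11.1788
f*(7.4759) = 11.1788 / 1.2 = 9.3157


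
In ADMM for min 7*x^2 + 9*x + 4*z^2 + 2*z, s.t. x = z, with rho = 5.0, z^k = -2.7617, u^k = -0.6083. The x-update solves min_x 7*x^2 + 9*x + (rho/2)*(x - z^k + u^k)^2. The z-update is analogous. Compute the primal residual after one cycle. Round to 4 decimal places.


ADMM iteration with rho = 5.0, z^k = -2.7617, u^k = -0.6083
Step 1: x-update.
Minimize 7*x^2 + 9*x + (5.0/2)*(x + 2.7617 - 0.6083)^2
FOC: (2*7 + 5.0)*x = -9 + 5.0*(-2.7617 + 0.6083)
x^{k+1} = -1.0404
Step 2: z-update.
Minimize 4*z^2 + 2*z + (5.0/2)*(-1.0404 - z - 0.6083)^2
FOC: (2*4 + 5.0)*z = -2 + 5.0*(-1.0404 - 0.6083)
z^{k+1} = -0.7879
Step 3: u-update.
u^{k+1} = -0.6083 - 1.0404 + 0.7879 = -0.8607
Step 4: Primal residual = |-1.0404 + 0.7879| = 0.2524
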